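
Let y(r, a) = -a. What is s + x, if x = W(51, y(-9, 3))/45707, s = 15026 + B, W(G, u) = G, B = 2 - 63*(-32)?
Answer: 779030159/45707 ≈ 17044.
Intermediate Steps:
B = 2018 (B = 2 + 2016 = 2018)
s = 17044 (s = 15026 + 2018 = 17044)
x = 51/45707 ≈ 0.0011158
s + x = 17044 + 51/45707 = 779030159/45707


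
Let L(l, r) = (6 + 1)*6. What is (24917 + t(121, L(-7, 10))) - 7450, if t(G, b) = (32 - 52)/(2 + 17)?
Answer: 331853/19 ≈ 17466.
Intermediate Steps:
L(l, r) = 42 (L(l, r) = 7*6 = 42)
t(G, b) = -20/19
(24917 + t(121, L(-7, 10))) - 7450 = (24917 - 20/19) - 7450 = 473403/19 - 7450 = 331853/19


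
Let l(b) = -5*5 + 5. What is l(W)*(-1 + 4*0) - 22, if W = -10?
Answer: -2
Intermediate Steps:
l(b) = -20 (l(b) = -25 + 5 = -20)
l(W)*(-1 + 4*0) - 22 = -20*(-1 + 4*0) - 22 = -20*(-1 + 0) - 22 = -20*(-1) - 22 = 20 - 22 = -2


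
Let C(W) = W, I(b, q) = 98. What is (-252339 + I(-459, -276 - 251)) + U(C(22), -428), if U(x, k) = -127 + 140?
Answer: -252228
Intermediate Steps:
U(x, k) = 13
(-252339 + I(-459, -276 - 251)) + U(C(22), -428) = (-252339 + 98) + 13 = -252241 + 13 = -252228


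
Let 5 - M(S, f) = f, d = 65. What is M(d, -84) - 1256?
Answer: -1167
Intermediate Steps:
M(S, f) = 5 - f
M(d, -84) - 1256 = (5 - 1*(-84)) - 1256 = (5 + 84) - 1256 = 89 - 1256 = -1167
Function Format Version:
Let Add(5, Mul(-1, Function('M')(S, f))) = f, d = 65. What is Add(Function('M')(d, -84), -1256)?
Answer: -1167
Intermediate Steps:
Function('M')(S, f) = Add(5, Mul(-1, f))
Add(Function('M')(d, -84), -1256) = Add(Add(5, Mul(-1, -84)), -1256) = Add(Add(5, 84), -1256) = Add(89, -1256) = -1167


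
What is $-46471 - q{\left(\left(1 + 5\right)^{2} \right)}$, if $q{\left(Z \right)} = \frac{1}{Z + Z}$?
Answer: $- \frac{3345913}{72} \approx -46471.0$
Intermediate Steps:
$q{\left(Z \right)} = \frac{1}{2 Z}$
$-46471 - q{\left(\left(1 + 5\right)^{2} \right)} = -46471 - \frac{1}{2 \left(1 + 5\right)^{2}} = -46471 - \frac{1}{2 \cdot 6^{2}} = -46471 - \frac{1}{2 \cdot 36} = -46471 - \frac{1}{2} \cdot \frac{1}{36} = -46471 - \frac{1}{72} = - \frac{3345913}{72}$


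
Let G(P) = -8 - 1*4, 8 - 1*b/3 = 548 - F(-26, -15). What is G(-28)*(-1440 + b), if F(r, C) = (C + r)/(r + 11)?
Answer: 183108/5 ≈ 36622.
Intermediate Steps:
F(r, C) = (C + r)/(11 + r)
b = -8059/5 (b = 24 - 3*(548 - (-15 - 26)/(11 - 26)) = 24 - 3*(548 - (-41)/(-15)) = 24 - 3*(548 - (-1)*(-41)/15) = 24 - 3*(548 - 1*41/15) = 24 - 3*(548 - 41/15) = 24 - 3*8179/15 = 24 - 8179/5 = -8059/5 ≈ -1611.8)
G(P) = -12 (G(P) = -8 - 4 = -12)
G(-28)*(-1440 + b) = -12*(-1440 - 8059/5) = -12*(-15259/5) = 183108/5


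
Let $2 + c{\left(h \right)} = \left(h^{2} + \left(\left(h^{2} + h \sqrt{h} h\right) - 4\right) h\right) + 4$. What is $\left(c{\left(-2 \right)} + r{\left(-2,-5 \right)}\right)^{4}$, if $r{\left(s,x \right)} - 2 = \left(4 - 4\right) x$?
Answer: $-28672 + 16384 i \sqrt{2} \approx -28672.0 + 23170.0 i$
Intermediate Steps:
$r{\left(s,x \right)} = 2$ ($r{\left(s,x \right)} = 2 + \left(4 - 4\right) x = 2 + 0 x = 2 + 0 = 2$)
$c{\left(h \right)} = 2 + h^{2} + h \left(-4 + h^{2} + h^{\frac{5}{2}}\right)$ ($c{\left(h \right)} = -2 + \left(\left(h^{2} + \left(\left(h^{2} + h \sqrt{h} h\right) - 4\right) h\right) + 4\right) = -2 + \left(\left(h^{2} + \left(\left(h^{2} + h^{\frac{3}{2}} h\right) - 4\right) h\right) + 4\right) = -2 + \left(\left(h^{2} + \left(\left(h^{2} + h^{\frac{5}{2}}\right) - 4\right) h\right) + 4\right) = -2 + \left(\left(h^{2} + \left(-4 + h^{2} + h^{\frac{5}{2}}\right) h\right) + 4\right) = -2 + \left(\left(h^{2} + h \left(-4 + h^{2} + h^{\frac{5}{2}}\right)\right) + 4\right) = -2 + \left(4 + h^{2} + h \left(-4 + h^{2} + h^{\frac{5}{2}}\right)\right) = 2 + h^{2} + h \left(-4 + h^{2} + h^{\frac{5}{2}}\right)$)
$\left(c{\left(-2 \right)} + r{\left(-2,-5 \right)}\right)^{4} = \left(\left(2 + \left(-2\right)^{2} + \left(-2\right)^{3} + \left(-2\right)^{\frac{7}{2}} - -8\right) + 2\right)^{4} = \left(\left(2 + 4 - 8 - 8 i \sqrt{2} + 8\right) + 2\right)^{4} = \left(\left(6 - 8 i \sqrt{2}\right) + 2\right)^{4} = \left(8 - 8 i \sqrt{2}\right)^{4}$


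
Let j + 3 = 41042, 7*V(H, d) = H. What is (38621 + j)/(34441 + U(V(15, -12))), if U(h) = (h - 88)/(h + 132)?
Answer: 37400370/16169749 ≈ 2.3130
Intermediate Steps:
V(H, d) = H/7
j = 41039 (j = -3 + 41042 = 41039)
U(h) = (-88 + h)/(132 + h)
(38621 + j)/(34441 + U(V(15, -12))) = (38621 + 41039)/(34441 + (-88 + (1/7)*15)/(132 + (1/7)*15)) = 79660/(34441 + (-88 + 15/7)/(132 + 15/7)) = 79660/(34441 - 601/7/(939/7)) = 79660/(34441 + (7/939)*(-601/7)) = 79660/(34441 - 601/939) = 79660/(32339498/939) = 79660*(939/32339498) = 37400370/16169749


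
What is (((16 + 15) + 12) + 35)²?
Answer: 6084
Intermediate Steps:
(((16 + 15) + 12) + 35)² = ((31 + 12) + 35)² = (43 + 35)² = 78² = 6084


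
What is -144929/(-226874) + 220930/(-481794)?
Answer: 9851324903/54653265978 ≈ 0.18025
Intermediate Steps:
-144929/(-226874) + 220930/(-481794) = -144929*(-1/226874) + 220930*(-1/481794) = 144929/226874 - 110465/240897 = 9851324903/54653265978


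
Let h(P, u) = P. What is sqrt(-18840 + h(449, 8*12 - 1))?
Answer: I*sqrt(18391) ≈ 135.61*I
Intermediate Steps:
sqrt(-18840 + h(449, 8*12 - 1)) = sqrt(-18840 + 449) = sqrt(-18391) = I*sqrt(18391)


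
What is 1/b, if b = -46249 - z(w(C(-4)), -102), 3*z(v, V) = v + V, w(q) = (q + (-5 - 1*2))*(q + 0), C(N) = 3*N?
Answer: -1/46291 ≈ -2.1602e-5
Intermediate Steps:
w(q) = q*(-7 + q) (w(q) = (q + (-5 - 2))*q = (q - 7)*q = (-7 + q)*q = q*(-7 + q))
z(v, V) = V/3 + v/3 (z(v, V) = (v + V)/3 = (V + v)/3 = V/3 + v/3)
b = -46291 (b = -46249 - ((⅓)*(-102) + ((3*(-4))*(-7 + 3*(-4)))/3) = -46249 - (-34 + (-12*(-7 - 12))/3) = -46249 - (-34 + (-12*(-19))/3) = -46249 - (-34 + (⅓)*228) = -46249 - (-34 + 76) = -46249 - 1*42 = -46249 - 42 = -46291)
1/b = 1/(-46291) = -1/46291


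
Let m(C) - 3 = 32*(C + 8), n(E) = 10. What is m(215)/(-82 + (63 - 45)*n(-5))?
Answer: 7139/98 ≈ 72.847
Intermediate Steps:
m(C) = 259 + 32*C (m(C) = 3 + 32*(C + 8) = 3 + 32*(8 + C) = 3 + (256 + 32*C) = 259 + 32*C)
m(215)/(-82 + (63 - 45)*n(-5)) = (259 + 32*215)/(-82 + (63 - 45)*10) = (259 + 6880)/(-82 + 18*10) = 7139/(-82 + 180) = 7139/98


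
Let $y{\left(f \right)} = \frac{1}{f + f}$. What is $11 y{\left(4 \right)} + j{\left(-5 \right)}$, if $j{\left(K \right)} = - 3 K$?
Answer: $\frac{131}{8} \approx 16.375$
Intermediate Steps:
$y{\left(f \right)} = \frac{1}{2 f}$
$11 y{\left(4 \right)} + j{\left(-5 \right)} = 11 \frac{1}{2 \cdot 4} - -15 = 11 \cdot \frac{1}{2} \cdot \frac{1}{4} + 15 = 11 \cdot \frac{1}{8} + 15 = \frac{11}{8} + 15 = \frac{131}{8}$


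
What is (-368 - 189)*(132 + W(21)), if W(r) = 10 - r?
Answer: -67397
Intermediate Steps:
(-368 - 189)*(132 + W(21)) = (-368 - 189)*(132 + (10 - 1*21)) = -557*(132 + (10 - 21)) = -557*(132 - 11) = -557*121 = -67397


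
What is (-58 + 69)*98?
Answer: 1078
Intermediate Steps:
(-58 + 69)*98 = 11*98 = 1078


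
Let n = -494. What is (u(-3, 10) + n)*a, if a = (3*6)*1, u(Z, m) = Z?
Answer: -8946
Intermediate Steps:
a = 18 (a = 18*1 = 18)
(u(-3, 10) + n)*a = (-3 - 494)*18 = -497*18 = -8946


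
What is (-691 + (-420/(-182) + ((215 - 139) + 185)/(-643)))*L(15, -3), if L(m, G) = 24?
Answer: -138244128/8359 ≈ -16538.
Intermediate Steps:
(-691 + (-420/(-182) + ((215 - 139) + 185)/(-643)))*L(15, -3) = (-691 + (-420/(-182) + ((215 - 139) + 185)/(-643)))*24 = (-691 + (-420*(-1/182) + (76 + 185)*(-1/643)))*24 = (-691 + (30/13 + 261*(-1/643)))*24 = (-691 + (30/13 - 261/643))*24 = (-691 + 15897/8359)*24 = -5760172/8359*24 = -138244128/8359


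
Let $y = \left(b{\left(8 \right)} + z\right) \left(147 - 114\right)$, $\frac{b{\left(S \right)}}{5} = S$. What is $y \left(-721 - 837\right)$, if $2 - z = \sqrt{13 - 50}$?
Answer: $-2159388 + 51414 i \sqrt{37} \approx -2.1594 \cdot 10^{6} + 3.1274 \cdot 10^{5} i$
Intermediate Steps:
$b{\left(S \right)} = 5 S$
$z = 2 - i \sqrt{37}$ ($z = 2 - \sqrt{13 - 50} = 2 - \sqrt{-37} = 2 - i \sqrt{37} \approx 2.0 - 6.0828 i$)
$y = 1386 - 33 i \sqrt{37}$ ($y = \left(5 \cdot 8 + \left(2 - i \sqrt{37}\right)\right) \left(147 - 114\right) = \left(40 + \left(2 - i \sqrt{37}\right)\right) 33 = \left(42 - i \sqrt{37}\right) 33 = 1386 - 33 i \sqrt{37} \approx 1386.0 - 200.73 i$)
$y \left(-721 - 837\right) = \left(1386 - 33 i \sqrt{37}\right) \left(-721 - 837\right) = \left(1386 - 33 i \sqrt{37}\right) \left(-1558\right) = -2159388 + 51414 i \sqrt{37}$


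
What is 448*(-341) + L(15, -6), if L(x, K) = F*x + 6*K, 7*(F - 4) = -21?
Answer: -152789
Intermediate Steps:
F = 1 (F = 4 + (⅐)*(-21) = 4 - 3 = 1)
L(x, K) = x + 6*K (L(x, K) = 1*x + 6*K = x + 6*K)
448*(-341) + L(15, -6) = 448*(-341) + (15 + 6*(-6)) = -152768 + (15 - 36) = -152768 - 21 = -152789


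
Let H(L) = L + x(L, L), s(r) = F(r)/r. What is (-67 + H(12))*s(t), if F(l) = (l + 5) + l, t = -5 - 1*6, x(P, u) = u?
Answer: -731/11 ≈ -66.455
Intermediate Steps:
t = -11 (t = -5 - 6 = -11)
F(l) = 5 + 2*l (F(l) = (5 + l) + l = 5 + 2*l)
s(r) = (5 + 2*r)/r
H(L) = 2*L (H(L) = L + L = 2*L)
(-67 + H(12))*s(t) = (-67 + 2*12)*(2 + 5/(-11)) = (-67 + 24)*(2 + 5*(-1/11)) = -43*(2 - 5/11) = -43*17/11 = -731/11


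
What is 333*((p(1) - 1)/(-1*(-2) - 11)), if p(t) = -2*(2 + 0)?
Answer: 185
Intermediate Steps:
p(t) = -4 (p(t) = -2*2 = -4)
333*((p(1) - 1)/(-1*(-2) - 11)) = 333*((-4 - 1)/(-1*(-2) - 11)) = 333*(-5/(2 - 11)) = 333*(-5/(-9)) = 333*(-5*(-1/9)) = 333*(5/9) = 185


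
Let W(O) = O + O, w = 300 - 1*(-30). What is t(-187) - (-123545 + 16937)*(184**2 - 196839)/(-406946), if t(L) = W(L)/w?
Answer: 130311228439/3052095 ≈ 42696.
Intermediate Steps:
w = 330 (w = 300 + 30 = 330)
W(O) = 2*O
t(L) = L/165 (t(L) = (2*L)/330 = (2*L)*(1/330) = L/165)
t(-187) - (-123545 + 16937)*(184**2 - 196839)/(-406946) = (1/165)*(-187) - (-123545 + 16937)*(184**2 - 196839)/(-406946) = -17/15 - (-106608*(33856 - 196839))*(-1)/406946 = -17/15 - (-106608*(-162983))*(-1)/406946 = -17/15 - 17375291664*(-1)/406946 = -17/15 - 1*(-8687645832/203473) = -17/15 + 8687645832/203473 = 130311228439/3052095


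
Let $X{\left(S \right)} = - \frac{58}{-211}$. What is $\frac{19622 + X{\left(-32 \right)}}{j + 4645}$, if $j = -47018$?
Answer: $- \frac{4140300}{8940703} \approx -0.46308$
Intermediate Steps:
$X{\left(S \right)} = \frac{58}{211}$ ($X{\left(S \right)} = \left(-58\right) \left(- \frac{1}{211}\right) = \frac{58}{211}$)
$\frac{19622 + X{\left(-32 \right)}}{j + 4645} = \frac{19622 + \frac{58}{211}}{-47018 + 4645} = \frac{4140300}{211 \left(-42373\right)} = \frac{4140300}{211} \left(- \frac{1}{42373}\right) = - \frac{4140300}{8940703}$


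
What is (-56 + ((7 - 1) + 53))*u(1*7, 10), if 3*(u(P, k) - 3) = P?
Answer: 16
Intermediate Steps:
u(P, k) = 3 + P/3
(-56 + ((7 - 1) + 53))*u(1*7, 10) = (-56 + ((7 - 1) + 53))*(3 + (1*7)/3) = (-56 + (6 + 53))*(3 + (1/3)*7) = (-56 + 59)*(3 + 7/3) = 3*(16/3) = 16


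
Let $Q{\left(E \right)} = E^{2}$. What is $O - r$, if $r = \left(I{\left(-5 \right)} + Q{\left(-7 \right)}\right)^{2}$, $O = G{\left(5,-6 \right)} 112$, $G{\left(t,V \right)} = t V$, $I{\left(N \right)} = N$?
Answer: $-5296$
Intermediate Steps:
$G{\left(t,V \right)} = V t$
$O = -3360$ ($O = \left(-6\right) 5 \cdot 112 = \left(-30\right) 112 = -3360$)
$r = 1936$ ($r = \left(-5 + \left(-7\right)^{2}\right)^{2} = \left(-5 + 49\right)^{2} = 44^{2} = 1936$)
$O - r = -3360 - 1936 = -5296$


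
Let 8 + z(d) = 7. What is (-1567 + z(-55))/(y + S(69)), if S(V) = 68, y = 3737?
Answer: -1568/3805 ≈ -0.41209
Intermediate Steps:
z(d) = -1 (z(d) = -8 + 7 = -1)
(-1567 + z(-55))/(y + S(69)) = (-1567 - 1)/(3737 + 68) = -1568/3805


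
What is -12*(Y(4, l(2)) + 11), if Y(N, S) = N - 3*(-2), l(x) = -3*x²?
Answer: -252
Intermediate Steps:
Y(N, S) = 6 + N (Y(N, S) = N + 6 = 6 + N)
-12*(Y(4, l(2)) + 11) = -12*((6 + 4) + 11) = -12*(10 + 11) = -12*21 = -252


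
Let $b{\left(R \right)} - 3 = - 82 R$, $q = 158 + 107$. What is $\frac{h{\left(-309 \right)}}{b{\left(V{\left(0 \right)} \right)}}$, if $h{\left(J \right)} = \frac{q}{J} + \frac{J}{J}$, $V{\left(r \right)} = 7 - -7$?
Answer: $- \frac{44}{353805} \approx -0.00012436$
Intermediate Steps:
$V{\left(r \right)} = 14$ ($V{\left(r \right)} = 7 + 7 = 14$)
$q = 265$
$b{\left(R \right)} = 3 - 82 R$
$h{\left(J \right)} = 1 + \frac{265}{J}$ ($h{\left(J \right)} = \frac{265}{J} + \frac{J}{J} = \frac{265}{J} + 1 = 1 + \frac{265}{J}$)
$\frac{h{\left(-309 \right)}}{b{\left(V{\left(0 \right)} \right)}} = \frac{\frac{1}{-309} \left(265 - 309\right)}{3 - 1148} = \frac{\left(- \frac{1}{309}\right) \left(-44\right)}{3 - 1148} = \frac{44}{309 \left(-1145\right)} = \frac{44}{309} \left(- \frac{1}{1145}\right) = - \frac{44}{353805}$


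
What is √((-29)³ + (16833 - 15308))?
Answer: 4*I*√1429 ≈ 151.21*I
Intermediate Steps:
√((-29)³ + (16833 - 15308)) = √(-24389 + 1525) = √(-22864) = 4*I*√1429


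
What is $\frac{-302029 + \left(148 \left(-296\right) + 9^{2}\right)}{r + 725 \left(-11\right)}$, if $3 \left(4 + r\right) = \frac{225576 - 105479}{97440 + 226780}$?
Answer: $\frac{336303030960}{7760734043} \approx 43.334$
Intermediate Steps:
$r = - \frac{3770543}{972660}$ ($r = -4 + \frac{\left(225576 - 105479\right) \frac{1}{97440 + 226780}}{3} = -4 + \frac{120097 \cdot \frac{1}{324220}}{3} = -4 + \frac{1}{3} \cdot \frac{120097}{324220} = -4 + \frac{120097}{972660} = - \frac{3770543}{972660} \approx -3.8765$)
$\frac{-302029 + \left(148 \left(-296\right) + 9^{2}\right)}{r + 725 \left(-11\right)} = \frac{-302029 + \left(148 \left(-296\right) + 9^{2}\right)}{- \frac{3770543}{972660} + 725 \left(-11\right)} = \frac{-302029 + \left(-43808 + 81\right)}{- \frac{3770543}{972660} - 7975} = \frac{-302029 - 43727}{- \frac{7760734043}{972660}} = \left(-345756\right) \left(- \frac{972660}{7760734043}\right) = \frac{336303030960}{7760734043}$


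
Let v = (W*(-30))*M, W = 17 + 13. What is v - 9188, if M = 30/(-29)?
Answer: -239452/29 ≈ -8257.0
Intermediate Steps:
M = -30/29 (M = 30*(-1/29) = -30/29 ≈ -1.0345)
W = 30
v = 27000/29 (v = (30*(-30))*(-30/29) = -900*(-30/29) = 27000/29 ≈ 931.03)
v - 9188 = 27000/29 - 9188 = -239452/29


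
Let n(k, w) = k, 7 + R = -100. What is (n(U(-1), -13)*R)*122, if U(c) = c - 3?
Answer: 52216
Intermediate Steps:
R = -107 (R = -7 - 100 = -107)
U(c) = -3 + c
(n(U(-1), -13)*R)*122 = ((-3 - 1)*(-107))*122 = -4*(-107)*122 = 428*122 = 52216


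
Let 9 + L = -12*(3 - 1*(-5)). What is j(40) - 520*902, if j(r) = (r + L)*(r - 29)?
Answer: -469755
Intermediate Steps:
L = -105 (L = -9 - 12*(3 - 1*(-5)) = -9 - 12*(3 + 5) = -9 - 12*8 = -9 - 96 = -105)
j(r) = (-105 + r)*(-29 + r) (j(r) = (r - 105)*(r - 29) = (-105 + r)*(-29 + r))
j(40) - 520*902 = (3045 + 40² - 134*40) - 520*902 = (3045 + 1600 - 5360) - 469040 = -715 - 469040 = -469755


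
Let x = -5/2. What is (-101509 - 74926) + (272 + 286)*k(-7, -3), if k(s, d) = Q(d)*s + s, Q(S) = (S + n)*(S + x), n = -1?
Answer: -266273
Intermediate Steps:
x = -5/2 (x = -5*1/2 = -5/2 ≈ -2.5000)
Q(S) = (-1 + S)*(-5/2 + S) (Q(S) = (S - 1)*(S - 5/2) = (-1 + S)*(-5/2 + S))
k(s, d) = s + s*(5/2 + d**2 - 7*d/2) (k(s, d) = (5/2 + d**2 - 7*d/2)*s + s = s*(5/2 + d**2 - 7*d/2) + s = s + s*(5/2 + d**2 - 7*d/2))
(-101509 - 74926) + (272 + 286)*k(-7, -3) = (-101509 - 74926) + (272 + 286)*((1/2)*(-7)*(7 - 7*(-3) + 2*(-3)**2)) = -176435 + 558*((1/2)*(-7)*(7 + 21 + 2*9)) = -176435 + 558*((1/2)*(-7)*(7 + 21 + 18)) = -176435 + 558*((1/2)*(-7)*46) = -176435 + 558*(-161) = -176435 - 89838 = -266273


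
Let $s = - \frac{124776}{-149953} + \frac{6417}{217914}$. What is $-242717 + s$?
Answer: $- \frac{2643733600231483}{10892286014} \approx -2.4272 \cdot 10^{5}$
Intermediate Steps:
$s = \frac{9384228555}{10892286014}$ ($s = \left(-124776\right) \left(- \frac{1}{149953}\right) + 6417 \cdot \frac{1}{217914} = \frac{124776}{149953} + \frac{2139}{72638} = \frac{9384228555}{10892286014} \approx 0.86155$)
$-242717 + s = -242717 + \frac{9384228555}{10892286014} = - \frac{2643733600231483}{10892286014}$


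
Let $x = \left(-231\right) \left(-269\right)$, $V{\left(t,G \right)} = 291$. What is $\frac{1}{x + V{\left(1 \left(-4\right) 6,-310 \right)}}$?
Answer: $\frac{1}{62430} \approx 1.6018 \cdot 10^{-5}$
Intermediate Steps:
$x = 62139$
$\frac{1}{x + V{\left(1 \left(-4\right) 6,-310 \right)}} = \frac{1}{62139 + 291} = \frac{1}{62430}$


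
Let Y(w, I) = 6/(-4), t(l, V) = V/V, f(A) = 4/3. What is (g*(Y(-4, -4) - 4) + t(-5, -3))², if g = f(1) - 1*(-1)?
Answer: 5041/36 ≈ 140.03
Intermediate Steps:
f(A) = 4/3 (f(A) = 4*(⅓) = 4/3)
t(l, V) = 1
g = 7/3 (g = 4/3 - 1*(-1) = 4/3 + 1 = 7/3 ≈ 2.3333)
Y(w, I) = -3/2 (Y(w, I) = 6*(-¼) = -3/2)
(g*(Y(-4, -4) - 4) + t(-5, -3))² = (7*(-3/2 - 4)/3 + 1)² = ((7/3)*(-11/2) + 1)² = (-77/6 + 1)² = (-71/6)² = 5041/36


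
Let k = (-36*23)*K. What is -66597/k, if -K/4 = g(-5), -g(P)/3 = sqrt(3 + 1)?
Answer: 22199/6624 ≈ 3.3513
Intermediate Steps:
g(P) = -6 (g(P) = -3*sqrt(3 + 1) = -3*sqrt(4) = -3*2 = -6)
K = 24 (K = -4*(-6) = 24)
k = -19872 (k = -36*23*24 = -828*24 = -19872)
-66597/k = -66597/(-19872) = -66597*(-1/19872) = 22199/6624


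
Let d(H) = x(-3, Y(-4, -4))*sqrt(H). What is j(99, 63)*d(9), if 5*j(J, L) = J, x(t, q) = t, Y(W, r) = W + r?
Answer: -891/5 ≈ -178.20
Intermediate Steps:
j(J, L) = J/5
d(H) = -3*sqrt(H)
j(99, 63)*d(9) = ((1/5)*99)*(-3*sqrt(9)) = 99*(-3*3)/5 = (99/5)*(-9) = -891/5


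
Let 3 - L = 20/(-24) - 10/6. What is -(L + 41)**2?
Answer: -8649/4 ≈ -2162.3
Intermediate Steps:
L = 11/2 (L = 3 - (20/(-24) - 10/6) = 3 - (20*(-1/24) - 10*1/6) = 3 - (-5/6 - 5/3) = 3 - 1*(-5/2) = 3 + 5/2 = 11/2 ≈ 5.5000)
-(L + 41)**2 = -(11/2 + 41)**2 = -(93/2)**2 = -1*8649/4 = -8649/4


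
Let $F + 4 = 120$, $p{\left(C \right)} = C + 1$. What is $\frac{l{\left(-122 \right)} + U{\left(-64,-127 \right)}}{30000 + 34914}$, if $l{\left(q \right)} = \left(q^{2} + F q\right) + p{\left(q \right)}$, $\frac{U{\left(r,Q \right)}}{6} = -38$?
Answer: $\frac{383}{64914} \approx 0.0059001$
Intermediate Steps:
$p{\left(C \right)} = 1 + C$
$U{\left(r,Q \right)} = -228$ ($U{\left(r,Q \right)} = 6 \left(-38\right) = -228$)
$F = 116$ ($F = -4 + 120 = 116$)
$l{\left(q \right)} = 1 + q^{2} + 117 q$ ($l{\left(q \right)} = \left(q^{2} + 116 q\right) + \left(1 + q\right) = 1 + q^{2} + 117 q$)
$\frac{l{\left(-122 \right)} + U{\left(-64,-127 \right)}}{30000 + 34914} = \frac{\left(1 + \left(-122\right)^{2} + 117 \left(-122\right)\right) - 228}{30000 + 34914} = \frac{\left(1 + 14884 - 14274\right) - 228}{64914} = \left(611 - 228\right) \frac{1}{64914} = 383 \cdot \frac{1}{64914} = \frac{383}{64914}$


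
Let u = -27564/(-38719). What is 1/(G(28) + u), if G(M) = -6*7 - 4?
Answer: -38719/1753510 ≈ -0.022081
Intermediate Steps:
G(M) = -46 (G(M) = -42 - 4 = -46)
u = 27564/38719 (u = -27564*(-1/38719) = 27564/38719 ≈ 0.71190)
1/(G(28) + u) = 1/(-46 + 27564/38719) = 1/(-1753510/38719) = -38719/1753510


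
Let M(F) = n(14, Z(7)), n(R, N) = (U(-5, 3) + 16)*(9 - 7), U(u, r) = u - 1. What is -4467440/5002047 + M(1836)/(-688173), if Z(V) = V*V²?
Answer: -1024823876020/1147424563377 ≈ -0.89315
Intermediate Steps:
U(u, r) = -1 + u
Z(V) = V³
n(R, N) = 20 (n(R, N) = ((-1 - 5) + 16)*(9 - 7) = (-6 + 16)*2 = 10*2 = 20)
M(F) = 20
-4467440/5002047 + M(1836)/(-688173) = -4467440/5002047 + 20/(-688173) = -4467440*1/5002047 + 20*(-1/688173) = -4467440/5002047 - 20/688173 = -1024823876020/1147424563377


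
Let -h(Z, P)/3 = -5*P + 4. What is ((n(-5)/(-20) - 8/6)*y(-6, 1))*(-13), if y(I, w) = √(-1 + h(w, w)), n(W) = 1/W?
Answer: 5161*√2/300 ≈ 24.329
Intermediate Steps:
h(Z, P) = -12 + 15*P (h(Z, P) = -3*(-5*P + 4) = -3*(4 - 5*P) = -12 + 15*P)
y(I, w) = √(-13 + 15*w) (y(I, w) = √(-1 + (-12 + 15*w)) = √(-13 + 15*w))
((n(-5)/(-20) - 8/6)*y(-6, 1))*(-13) = ((1/(-5*(-20)) - 8/6)*√(-13 + 15*1))*(-13) = ((-⅕*(-1/20) - 8*⅙)*√(-13 + 15))*(-13) = ((1/100 - 4/3)*√2)*(-13) = -397*√2/300*(-13) = 5161*√2/300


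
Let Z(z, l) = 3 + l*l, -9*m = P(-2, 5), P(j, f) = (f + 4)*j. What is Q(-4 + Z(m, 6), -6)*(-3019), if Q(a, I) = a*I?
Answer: 633990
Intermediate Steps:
P(j, f) = j*(4 + f) (P(j, f) = (4 + f)*j = j*(4 + f))
m = 2 (m = -(-2)*(4 + 5)/9 = -(-2)*9/9 = -⅑*(-18) = 2)
Z(z, l) = 3 + l²
Q(a, I) = I*a
Q(-4 + Z(m, 6), -6)*(-3019) = -6*(-4 + (3 + 6²))*(-3019) = -6*(-4 + (3 + 36))*(-3019) = -6*(-4 + 39)*(-3019) = -6*35*(-3019) = -210*(-3019) = 633990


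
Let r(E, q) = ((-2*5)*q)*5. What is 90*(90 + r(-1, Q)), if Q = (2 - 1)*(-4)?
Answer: 26100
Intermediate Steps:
Q = -4 (Q = 1*(-4) = -4)
r(E, q) = -50*q (r(E, q) = -10*q*5 = -50*q)
90*(90 + r(-1, Q)) = 90*(90 - 50*(-4)) = 90*(90 + 200) = 90*290 = 26100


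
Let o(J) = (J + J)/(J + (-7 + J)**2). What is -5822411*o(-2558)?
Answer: 29787454676/6576667 ≈ 4529.3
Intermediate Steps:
o(J) = 2*J/(J + (-7 + J)**2) (o(J) = (2*J)/(J + (-7 + J)**2) = 2*J/(J + (-7 + J)**2))
-5822411*o(-2558) = -5822411*2*(-2558)/(-2558 + (-7 - 2558)**2) = -5822411*2*(-2558)/(-2558 + (-2565)**2) = -5822411*2*(-2558)/(-2558 + 6579225) = -5822411*2*(-2558)/6576667 = -5822411*2*(-2558)*(1/6576667) = -5822411/(1/(-5116/6576667)) = -5822411/(-6576667/5116) = -5822411*(-5116/6576667) = 29787454676/6576667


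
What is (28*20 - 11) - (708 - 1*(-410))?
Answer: -569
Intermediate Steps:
(28*20 - 11) - (708 - 1*(-410)) = (560 - 11) - (708 + 410) = 549 - 1*1118 = 549 - 1118 = -569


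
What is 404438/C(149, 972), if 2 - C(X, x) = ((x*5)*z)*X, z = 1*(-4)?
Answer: 202219/1448281 ≈ 0.13963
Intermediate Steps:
z = -4
C(X, x) = 2 + 20*X*x (C(X, x) = 2 - (x*5)*(-4)*X = 2 - (5*x)*(-4)*X = 2 - (-20*x)*X = 2 - (-20)*X*x = 2 + 20*X*x)
404438/C(149, 972) = 404438/(2 + 20*149*972) = 404438/(2 + 2896560) = 404438/2896562 = 404438*(1/2896562) = 202219/1448281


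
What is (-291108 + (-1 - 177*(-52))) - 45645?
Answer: -327550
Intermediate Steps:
(-291108 + (-1 - 177*(-52))) - 45645 = (-291108 + (-1 + 9204)) - 45645 = (-291108 + 9203) - 45645 = -281905 - 45645 = -327550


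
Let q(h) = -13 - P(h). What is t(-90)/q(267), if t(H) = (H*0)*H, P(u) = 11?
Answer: 0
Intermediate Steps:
t(H) = 0 (t(H) = 0*H = 0)
q(h) = -24 (q(h) = -13 - 1*11 = -13 - 11 = -24)
t(-90)/q(267) = 0/(-24) = 0*(-1/24) = 0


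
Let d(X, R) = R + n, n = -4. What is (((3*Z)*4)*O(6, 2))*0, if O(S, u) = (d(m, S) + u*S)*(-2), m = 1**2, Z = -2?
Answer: 0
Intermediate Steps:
m = 1
d(X, R) = -4 + R (d(X, R) = R - 4 = -4 + R)
O(S, u) = 8 - 2*S - 2*S*u (O(S, u) = ((-4 + S) + u*S)*(-2) = ((-4 + S) + S*u)*(-2) = (-4 + S + S*u)*(-2) = 8 - 2*S - 2*S*u)
(((3*Z)*4)*O(6, 2))*0 = (((3*(-2))*4)*(8 - 2*6 - 2*6*2))*0 = ((-6*4)*(8 - 12 - 24))*0 = -24*(-28)*0 = 672*0 = 0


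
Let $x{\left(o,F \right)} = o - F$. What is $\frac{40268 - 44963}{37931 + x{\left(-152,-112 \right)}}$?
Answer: $- \frac{4695}{37891} \approx -0.12391$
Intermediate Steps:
$\frac{40268 - 44963}{37931 + x{\left(-152,-112 \right)}} = \frac{40268 - 44963}{37931 - 40} = - \frac{4695}{37931 + \left(-152 + 112\right)} = - \frac{4695}{37931 - 40} = - \frac{4695}{37891}$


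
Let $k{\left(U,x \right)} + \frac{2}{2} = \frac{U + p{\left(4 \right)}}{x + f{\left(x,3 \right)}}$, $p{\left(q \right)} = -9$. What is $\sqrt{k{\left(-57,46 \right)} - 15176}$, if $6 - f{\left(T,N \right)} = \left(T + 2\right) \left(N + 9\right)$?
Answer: $\frac{i \sqrt{1041801342}}{262} \approx 123.19 i$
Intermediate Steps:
$f{\left(T,N \right)} = 6 - \left(2 + T\right) \left(9 + N\right)$ ($f{\left(T,N \right)} = 6 - \left(T + 2\right) \left(N + 9\right) = 6 - \left(2 + T\right) \left(9 + N\right)$)
$k{\left(U,x \right)} = -1 + \frac{-9 + U}{-18 - 11 x}$ ($k{\left(U,x \right)} = -1 + \frac{U - 9}{x - \left(18 + 12 x\right)} = -1 + \frac{-9 + U}{x - \left(18 + 12 x\right)} = -1 + \frac{-9 + U}{-18 - 11 x}$)
$\sqrt{k{\left(-57,46 \right)} - 15176} = \sqrt{\frac{-9 - -57 - 506}{18 + 11 \cdot 46} - 15176} = \sqrt{\frac{-9 + 57 - 506}{18 + 506} - 15176} = \sqrt{\frac{1}{524} \left(-458\right) - 15176} = \sqrt{- \frac{229}{262} - 15176} = \sqrt{- \frac{3976341}{262}} = \frac{i \sqrt{1041801342}}{262}$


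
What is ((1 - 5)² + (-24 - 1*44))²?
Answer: 2704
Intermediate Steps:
((1 - 5)² + (-24 - 1*44))² = ((-4)² + (-24 - 44))² = (16 - 68)² = (-52)² = 2704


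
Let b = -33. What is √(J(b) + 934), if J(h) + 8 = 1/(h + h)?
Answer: √4033590/66 ≈ 30.430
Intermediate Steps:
J(h) = -8 + 1/(2*h) (J(h) = -8 + 1/(h + h) = -8 + 1/(2*h))
√(J(b) + 934) = √((-8 + (½)/(-33)) + 934) = √((-8 + (½)*(-1/33)) + 934) = √((-8 - 1/66) + 934) = √(-529/66 + 934) = √(61115/66) = √4033590/66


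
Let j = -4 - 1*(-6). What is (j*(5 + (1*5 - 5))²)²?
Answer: 2500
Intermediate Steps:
j = 2 (j = -4 + 6 = 2)
(j*(5 + (1*5 - 5))²)² = (2*(5 + (1*5 - 5))²)² = (2*(5 + (5 - 5))²)² = (2*(5 + 0)²)² = (2*5²)² = (2*25)² = 50² = 2500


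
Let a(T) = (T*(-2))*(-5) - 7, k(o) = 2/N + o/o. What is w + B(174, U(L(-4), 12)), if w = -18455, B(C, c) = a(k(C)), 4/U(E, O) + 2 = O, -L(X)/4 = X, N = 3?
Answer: -55336/3 ≈ -18445.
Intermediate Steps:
L(X) = -4*X
k(o) = 5/3 (k(o) = 2/3 + o/o = 2*(⅓) + 1 = ⅔ + 1 = 5/3)
U(E, O) = 4/(-2 + O)
a(T) = -7 + 10*T (a(T) = -2*T*(-5) - 7 = 10*T - 7 = -7 + 10*T)
B(C, c) = 29/3 (B(C, c) = -7 + 10*(5/3) = -7 + 50/3 = 29/3)
w + B(174, U(L(-4), 12)) = -18455 + 29/3 = -55336/3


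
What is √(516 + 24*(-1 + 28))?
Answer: 2*√291 ≈ 34.117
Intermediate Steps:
√(516 + 24*(-1 + 28)) = √(516 + 24*27) = √(516 + 648) = √1164 = 2*√291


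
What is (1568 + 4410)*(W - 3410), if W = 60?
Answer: -20026300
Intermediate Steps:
(1568 + 4410)*(W - 3410) = (1568 + 4410)*(60 - 3410) = 5978*(-3350) = -20026300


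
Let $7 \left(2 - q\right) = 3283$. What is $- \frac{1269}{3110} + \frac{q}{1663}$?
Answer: $- \frac{3562717}{5171930} \approx -0.68886$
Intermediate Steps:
$q = -467$ ($q = 2 - 469 = -467$)
$- \frac{1269}{3110} + \frac{q}{1663} = - \frac{1269}{3110} - \frac{467}{1663} = - \frac{3562717}{5171930}$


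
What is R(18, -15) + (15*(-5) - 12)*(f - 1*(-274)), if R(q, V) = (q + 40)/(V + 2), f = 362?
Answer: -719374/13 ≈ -55336.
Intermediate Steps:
R(q, V) = (40 + q)/(2 + V)
R(18, -15) + (15*(-5) - 12)*(f - 1*(-274)) = (40 + 18)/(2 - 15) + (15*(-5) - 12)*(362 - 1*(-274)) = 58/(-13) + (-75 - 12)*(362 + 274) = -1/13*58 - 87*636 = -58/13 - 55332 = -719374/13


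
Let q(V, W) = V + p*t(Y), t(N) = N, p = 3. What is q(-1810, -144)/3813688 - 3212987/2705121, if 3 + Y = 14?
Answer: -12258136966073/10316487496248 ≈ -1.1882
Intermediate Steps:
Y = 11 (Y = -3 + 14 = 11)
q(V, W) = 33 + V (q(V, W) = V + 3*11 = V + 33 = 33 + V)
q(-1810, -144)/3813688 - 3212987/2705121 = (33 - 1810)/3813688 - 3212987/2705121 = -1777*1/3813688 - 3212987*1/2705121 = -1777/3813688 - 3212987/2705121 = -12258136966073/10316487496248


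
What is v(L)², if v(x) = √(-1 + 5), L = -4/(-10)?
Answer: 4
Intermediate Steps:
L = ⅖ (L = -4*(-⅒) = ⅖ ≈ 0.40000)
v(x) = 2 (v(x) = √4 = 2)
v(L)² = 2² = 4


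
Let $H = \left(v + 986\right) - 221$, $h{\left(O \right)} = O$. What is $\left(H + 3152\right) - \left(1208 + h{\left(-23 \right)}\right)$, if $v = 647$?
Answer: $3379$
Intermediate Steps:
$H = 1412$ ($H = \left(647 + 986\right) - 221 = 1633 - 221 = 1412$)
$\left(H + 3152\right) - \left(1208 + h{\left(-23 \right)}\right) = \left(1412 + 3152\right) - 1185 = 4564 + \left(-1208 + 23\right) = 4564 - 1185 = 3379$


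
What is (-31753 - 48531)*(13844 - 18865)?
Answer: 403105964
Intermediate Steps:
(-31753 - 48531)*(13844 - 18865) = -80284*(-5021) = 403105964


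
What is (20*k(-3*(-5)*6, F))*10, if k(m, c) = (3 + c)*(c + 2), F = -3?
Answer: 0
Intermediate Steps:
k(m, c) = (2 + c)*(3 + c) (k(m, c) = (3 + c)*(2 + c) = (2 + c)*(3 + c))
(20*k(-3*(-5)*6, F))*10 = (20*(6 + (-3)**2 + 5*(-3)))*10 = (20*(6 + 9 - 15))*10 = (20*0)*10 = 0*10 = 0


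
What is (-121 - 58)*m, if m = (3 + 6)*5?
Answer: -8055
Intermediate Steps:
m = 45 (m = 9*5 = 45)
(-121 - 58)*m = (-121 - 58)*45 = -179*45 = -8055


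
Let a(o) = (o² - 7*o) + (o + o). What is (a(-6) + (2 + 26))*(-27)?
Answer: -2538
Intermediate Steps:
a(o) = o² - 5*o (a(o) = (o² - 7*o) + 2*o = o² - 5*o)
(a(-6) + (2 + 26))*(-27) = (-6*(-5 - 6) + (2 + 26))*(-27) = (-6*(-11) + 28)*(-27) = (66 + 28)*(-27) = 94*(-27) = -2538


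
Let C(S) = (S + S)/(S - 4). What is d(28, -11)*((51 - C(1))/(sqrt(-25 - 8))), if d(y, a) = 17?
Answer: -2635*I*sqrt(33)/99 ≈ -152.9*I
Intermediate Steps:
C(S) = 2*S/(-4 + S) (C(S) = (2*S)/(-4 + S) = 2*S/(-4 + S))
d(28, -11)*((51 - C(1))/(sqrt(-25 - 8))) = 17*((51 - 2/(-4 + 1))/(sqrt(-25 - 8))) = 17*((51 - 2/(-3))/(sqrt(-33))) = 17*((51 - 2*(-1)/3)/((I*sqrt(33)))) = 17*((51 - 1*(-2/3))*(-I*sqrt(33)/33)) = 17*((51 + 2/3)*(-I*sqrt(33)/33)) = 17*(155*(-I*sqrt(33)/33)/3) = 17*(-155*I*sqrt(33)/99) = -2635*I*sqrt(33)/99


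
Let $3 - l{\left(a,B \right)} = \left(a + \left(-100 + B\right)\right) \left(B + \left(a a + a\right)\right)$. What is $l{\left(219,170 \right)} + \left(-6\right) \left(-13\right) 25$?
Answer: $-13971197$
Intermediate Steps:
$l{\left(a,B \right)} = 3 - \left(-100 + B + a\right) \left(B + a + a^{2}\right)$ ($l{\left(a,B \right)} = 3 - \left(a + \left(-100 + B\right)\right) \left(B + \left(a a + a\right)\right) = 3 - \left(-100 + B + a\right) \left(B + \left(a^{2} + a\right)\right) = 3 - \left(-100 + B + a\right) \left(B + \left(a + a^{2}\right)\right) = 3 - \left(-100 + B + a\right) \left(B + a + a^{2}\right)$)
$l{\left(219,170 \right)} + \left(-6\right) \left(-13\right) 25 = \left(3 - 170^{2} - 219^{3} + 99 \cdot 219^{2} + 100 \cdot 170 + 100 \cdot 219 - 170 \cdot 219^{2} - 340 \cdot 219\right) + \left(-6\right) \left(-13\right) 25 = \left(3 - 28900 - 10503459 + 99 \cdot 47961 + 17000 + 21900 - 170 \cdot 47961 - 74460\right) + 78 \cdot 25 = \left(3 - 28900 - 10503459 + 4748139 + 17000 + 21900 - 8153370 - 74460\right) + 1950 = -13973147 + 1950 = -13971197$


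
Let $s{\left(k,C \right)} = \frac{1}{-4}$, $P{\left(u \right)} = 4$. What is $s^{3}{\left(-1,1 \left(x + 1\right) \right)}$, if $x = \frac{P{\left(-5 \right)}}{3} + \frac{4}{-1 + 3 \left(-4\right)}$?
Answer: $- \frac{1}{64} \approx -0.015625$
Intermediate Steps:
$x = \frac{40}{39}$ ($x = \frac{4}{3} + \frac{4}{-1 + 3 \left(-4\right)} = 4 \cdot \frac{1}{3} + \frac{4}{-1 - 12} = \frac{4}{3} + \frac{4}{-13} = \frac{4}{3} + 4 \left(- \frac{1}{13}\right) = \frac{4}{3} - \frac{4}{13} = \frac{40}{39} \approx 1.0256$)
$s{\left(k,C \right)} = - \frac{1}{4}$
$s^{3}{\left(-1,1 \left(x + 1\right) \right)} = \left(- \frac{1}{4}\right)^{3} = - \frac{1}{64}$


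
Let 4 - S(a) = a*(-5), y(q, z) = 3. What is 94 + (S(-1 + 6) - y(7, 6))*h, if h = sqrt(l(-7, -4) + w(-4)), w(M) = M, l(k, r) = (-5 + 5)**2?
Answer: 94 + 52*I ≈ 94.0 + 52.0*I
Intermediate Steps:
l(k, r) = 0 (l(k, r) = 0**2 = 0)
h = 2*I (h = sqrt(0 - 4) = sqrt(-4) = 2*I ≈ 2.0*I)
S(a) = 4 + 5*a (S(a) = 4 - a*(-5) = 4 - (-5)*a = 4 + 5*a)
94 + (S(-1 + 6) - y(7, 6))*h = 94 + ((4 + 5*(-1 + 6)) - 1*3)*(2*I) = 94 + ((4 + 5*5) - 3)*(2*I) = 94 + ((4 + 25) - 3)*(2*I) = 94 + (29 - 3)*(2*I) = 94 + 26*(2*I) = 94 + 52*I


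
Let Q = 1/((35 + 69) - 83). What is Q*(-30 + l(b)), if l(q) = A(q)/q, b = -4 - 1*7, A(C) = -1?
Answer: -47/33 ≈ -1.4242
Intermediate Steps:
b = -11 (b = -4 - 7 = -11)
l(q) = -1/q
Q = 1/21 (Q = 1/(104 - 83) = 1/21 ≈ 0.047619)
Q*(-30 + l(b)) = (-30 - 1/(-11))/21 = (-30 - 1*(-1/11))/21 = (-30 + 1/11)/21 = (1/21)*(-329/11) = -47/33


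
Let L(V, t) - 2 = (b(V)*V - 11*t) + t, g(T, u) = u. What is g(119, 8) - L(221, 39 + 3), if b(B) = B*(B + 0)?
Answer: -10793435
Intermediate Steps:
b(B) = B² (b(B) = B*B = B²)
L(V, t) = 2 + V³ - 10*t (L(V, t) = 2 + ((V²*V - 11*t) + t) = 2 + ((V³ - 11*t) + t) = 2 + (V³ - 10*t) = 2 + V³ - 10*t)
g(119, 8) - L(221, 39 + 3) = 8 - (2 + 221³ - 10*(39 + 3)) = 8 - (2 + 10793861 - 10*42) = 8 - (2 + 10793861 - 420) = 8 - 1*10793443 = 8 - 10793443 = -10793435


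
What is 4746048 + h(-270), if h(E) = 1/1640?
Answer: 7783518721/1640 ≈ 4.7460e+6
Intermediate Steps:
h(E) = 1/1640
4746048 + h(-270) = 4746048 + 1/1640 = 7783518721/1640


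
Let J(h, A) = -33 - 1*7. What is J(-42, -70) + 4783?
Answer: 4743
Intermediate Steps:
J(h, A) = -40 (J(h, A) = -33 - 7 = -40)
J(-42, -70) + 4783 = -40 + 4783 = 4743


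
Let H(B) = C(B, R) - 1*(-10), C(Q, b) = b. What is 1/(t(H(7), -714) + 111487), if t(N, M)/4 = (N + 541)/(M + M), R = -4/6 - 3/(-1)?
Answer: 1071/119400917 ≈ 8.9698e-6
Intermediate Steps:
R = 7/3 (R = -4*1/6 - 3*(-1) = -2/3 + 3 = 7/3 ≈ 2.3333)
H(B) = 37/3 (H(B) = 7/3 - 1*(-10) = 7/3 + 10 = 37/3)
t(N, M) = 2*(541 + N)/M (t(N, M) = 4*((N + 541)/(M + M)) = 4*((541 + N)/((2*M))) = 4*((541 + N)*(1/(2*M))) = 4*((541 + N)/(2*M)) = 2*(541 + N)/M)
1/(t(H(7), -714) + 111487) = 1/(2*(541 + 37/3)/(-714) + 111487) = 1/(2*(-1/714)*(1660/3) + 111487) = 1/(-1660/1071 + 111487) = 1/(119400917/1071) = 1071/119400917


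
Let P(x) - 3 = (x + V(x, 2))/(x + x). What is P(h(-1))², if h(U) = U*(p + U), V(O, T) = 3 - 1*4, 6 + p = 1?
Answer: 1681/144 ≈ 11.674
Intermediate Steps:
p = -5 (p = -6 + 1 = -5)
V(O, T) = -1 (V(O, T) = 3 - 4 = -1)
h(U) = U*(-5 + U)
P(x) = 3 + (-1 + x)/(2*x) (P(x) = 3 + (x - 1)/(x + x) = 3 + (-1 + x)/((2*x)) = 3 + (-1 + x)*(1/(2*x)) = 3 + (-1 + x)/(2*x))
P(h(-1))² = ((-1 + 7*(-(-5 - 1)))/(2*((-(-5 - 1)))))² = ((-1 + 7*(-1*(-6)))/(2*((-1*(-6)))))² = ((½)*(-1 + 7*6)/6)² = ((½)*(⅙)*(-1 + 42))² = ((½)*(⅙)*41)² = (41/12)² = 1681/144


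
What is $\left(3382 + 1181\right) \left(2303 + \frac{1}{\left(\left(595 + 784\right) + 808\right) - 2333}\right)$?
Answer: $\frac{1534249431}{146} \approx 1.0509 \cdot 10^{7}$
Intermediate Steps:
$\left(3382 + 1181\right) \left(2303 + \frac{1}{\left(\left(595 + 784\right) + 808\right) - 2333}\right) = 4563 \left(2303 + \frac{1}{\left(1379 + 808\right) - 2333}\right) = 4563 \left(2303 + \frac{1}{2187 - 2333}\right) = 4563 \left(2303 + \frac{1}{-146}\right) = 4563 \left(2303 - \frac{1}{146}\right) = 4563 \cdot \frac{336237}{146} = \frac{1534249431}{146}$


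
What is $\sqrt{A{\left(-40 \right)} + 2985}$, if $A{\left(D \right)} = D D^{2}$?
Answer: $i \sqrt{61015} \approx 247.01 i$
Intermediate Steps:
$A{\left(D \right)} = D^{3}$
$\sqrt{A{\left(-40 \right)} + 2985} = \sqrt{\left(-40\right)^{3} + 2985} = \sqrt{-64000 + 2985} = \sqrt{-61015} = i \sqrt{61015}$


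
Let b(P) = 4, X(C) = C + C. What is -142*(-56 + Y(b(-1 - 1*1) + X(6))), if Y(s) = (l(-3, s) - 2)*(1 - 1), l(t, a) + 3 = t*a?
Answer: 7952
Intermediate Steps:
X(C) = 2*C
l(t, a) = -3 + a*t (l(t, a) = -3 + t*a = -3 + a*t)
Y(s) = 0 (Y(s) = ((-3 + s*(-3)) - 2)*(1 - 1) = ((-3 - 3*s) - 2)*0 = (-5 - 3*s)*0 = 0)
-142*(-56 + Y(b(-1 - 1*1) + X(6))) = -142*(-56 + 0) = -142*(-56) = 7952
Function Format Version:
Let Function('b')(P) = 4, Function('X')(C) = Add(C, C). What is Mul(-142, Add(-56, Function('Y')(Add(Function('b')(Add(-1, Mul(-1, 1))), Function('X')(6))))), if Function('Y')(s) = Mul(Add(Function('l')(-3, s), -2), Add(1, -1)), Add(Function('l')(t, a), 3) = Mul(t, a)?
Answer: 7952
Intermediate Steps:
Function('X')(C) = Mul(2, C)
Function('l')(t, a) = Add(-3, Mul(a, t)) (Function('l')(t, a) = Add(-3, Mul(t, a)) = Add(-3, Mul(a, t)))
Function('Y')(s) = 0 (Function('Y')(s) = Mul(Add(Add(-3, Mul(s, -3)), -2), Add(1, -1)) = Mul(Add(Add(-3, Mul(-3, s)), -2), 0) = Mul(Add(-5, Mul(-3, s)), 0) = 0)
Mul(-142, Add(-56, Function('Y')(Add(Function('b')(Add(-1, Mul(-1, 1))), Function('X')(6))))) = Mul(-142, Add(-56, 0)) = Mul(-142, -56) = 7952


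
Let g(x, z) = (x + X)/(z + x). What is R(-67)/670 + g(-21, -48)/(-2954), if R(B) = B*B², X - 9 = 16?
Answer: -457487437/1019130 ≈ -448.90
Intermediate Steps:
X = 25 (X = 9 + 16 = 25)
g(x, z) = (25 + x)/(x + z) (g(x, z) = (x + 25)/(z + x) = (25 + x)/(x + z))
R(B) = B³
R(-67)/670 + g(-21, -48)/(-2954) = (-67)³/670 + ((25 - 21)/(-21 - 48))/(-2954) = -300763*1/670 + (4/(-69))*(-1/2954) = -4489/10 - 1/69*4*(-1/2954) = -4489/10 - 4/69*(-1/2954) = -4489/10 + 2/101913 = -457487437/1019130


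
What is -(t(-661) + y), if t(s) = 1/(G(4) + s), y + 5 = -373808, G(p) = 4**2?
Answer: 241109386/645 ≈ 3.7381e+5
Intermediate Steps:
G(p) = 16
y = -373813 (y = -5 - 373808 = -373813)
t(s) = 1/(16 + s)
-(t(-661) + y) = -(1/(16 - 661) - 373813) = -(1/(-645) - 373813) = -(-1/645 - 373813) = -1*(-241109386/645) = 241109386/645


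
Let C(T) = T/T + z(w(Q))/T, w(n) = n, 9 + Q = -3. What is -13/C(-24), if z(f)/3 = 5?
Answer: -104/3 ≈ -34.667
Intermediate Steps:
Q = -12 (Q = -9 - 3 = -12)
z(f) = 15 (z(f) = 3*5 = 15)
C(T) = 1 + 15/T (C(T) = T/T + 15/T = 1 + 15/T)
-13/C(-24) = -13*(-24/(15 - 24)) = -13/((-1/24*(-9))) = -13/3/8 = -13*8/3 = -104/3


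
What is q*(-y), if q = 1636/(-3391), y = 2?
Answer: 3272/3391 ≈ 0.96491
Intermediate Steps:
q = -1636/3391 (q = 1636*(-1/3391) = -1636/3391 ≈ -0.48245)
q*(-y) = -(-1636)*2/3391 = -1636/3391*(-2) = 3272/3391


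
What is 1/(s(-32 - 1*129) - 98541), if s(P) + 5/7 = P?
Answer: -7/690919 ≈ -1.0131e-5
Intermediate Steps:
s(P) = -5/7 + P
1/(s(-32 - 1*129) - 98541) = 1/((-5/7 + (-32 - 1*129)) - 98541) = 1/((-5/7 + (-32 - 129)) - 98541) = 1/((-5/7 - 161) - 98541) = 1/(-1132/7 - 98541) = 1/(-690919/7) = -7/690919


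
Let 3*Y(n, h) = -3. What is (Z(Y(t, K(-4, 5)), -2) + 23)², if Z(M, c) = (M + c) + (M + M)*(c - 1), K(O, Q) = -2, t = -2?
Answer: 676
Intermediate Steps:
Y(n, h) = -1 (Y(n, h) = (⅓)*(-3) = -1)
Z(M, c) = M + c + 2*M*(-1 + c) (Z(M, c) = (M + c) + (2*M)*(-1 + c) = (M + c) + 2*M*(-1 + c) = M + c + 2*M*(-1 + c))
(Z(Y(t, K(-4, 5)), -2) + 23)² = ((-2 - 1*(-1) + 2*(-1)*(-2)) + 23)² = ((-2 + 1 + 4) + 23)² = (3 + 23)² = 26² = 676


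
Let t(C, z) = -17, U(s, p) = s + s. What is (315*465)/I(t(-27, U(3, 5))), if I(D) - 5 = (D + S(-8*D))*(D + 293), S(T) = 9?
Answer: -146475/2203 ≈ -66.489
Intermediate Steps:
U(s, p) = 2*s
I(D) = 5 + (9 + D)*(293 + D) (I(D) = 5 + (D + 9)*(D + 293) = 5 + (9 + D)*(293 + D))
(315*465)/I(t(-27, U(3, 5))) = (315*465)/(2642 + (-17)² + 302*(-17)) = 146475/(2642 + 289 - 5134) = 146475/(-2203) = 146475*(-1/2203) = -146475/2203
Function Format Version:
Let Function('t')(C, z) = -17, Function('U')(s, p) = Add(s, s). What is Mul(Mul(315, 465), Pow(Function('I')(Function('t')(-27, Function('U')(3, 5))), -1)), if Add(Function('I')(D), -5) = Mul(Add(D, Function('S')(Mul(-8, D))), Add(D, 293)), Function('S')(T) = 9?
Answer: Rational(-146475, 2203) ≈ -66.489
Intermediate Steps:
Function('U')(s, p) = Mul(2, s)
Function('I')(D) = Add(5, Mul(Add(9, D), Add(293, D))) (Function('I')(D) = Add(5, Mul(Add(D, 9), Add(D, 293))) = Add(5, Mul(Add(9, D), Add(293, D))))
Mul(Mul(315, 465), Pow(Function('I')(Function('t')(-27, Function('U')(3, 5))), -1)) = Mul(Mul(315, 465), Pow(Add(2642, Pow(-17, 2), Mul(302, -17)), -1)) = Mul(146475, Pow(Add(2642, 289, -5134), -1)) = Mul(146475, Pow(-2203, -1)) = Mul(146475, Rational(-1, 2203)) = Rational(-146475, 2203)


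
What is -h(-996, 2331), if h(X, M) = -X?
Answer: -996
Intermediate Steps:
-h(-996, 2331) = -(-1)*(-996) = -1*996 = -996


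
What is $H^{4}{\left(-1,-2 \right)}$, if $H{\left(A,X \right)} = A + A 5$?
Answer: $1296$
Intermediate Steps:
$H{\left(A,X \right)} = 6 A$ ($H{\left(A,X \right)} = A + 5 A = 6 A$)
$H^{4}{\left(-1,-2 \right)} = \left(6 \left(-1\right)\right)^{4} = \left(-6\right)^{4} = 1296$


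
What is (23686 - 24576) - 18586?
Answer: -19476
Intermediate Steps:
(23686 - 24576) - 18586 = -890 - 18586 = -19476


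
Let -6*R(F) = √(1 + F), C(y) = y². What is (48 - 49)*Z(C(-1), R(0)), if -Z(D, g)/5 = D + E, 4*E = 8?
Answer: 15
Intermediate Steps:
E = 2 (E = (¼)*8 = 2)
R(F) = -√(1 + F)/6
Z(D, g) = -10 - 5*D (Z(D, g) = -5*(D + 2) = -5*(2 + D) = -10 - 5*D)
(48 - 49)*Z(C(-1), R(0)) = (48 - 49)*(-10 - 5*(-1)²) = -(-10 - 5*1) = -(-10 - 5) = -1*(-15) = 15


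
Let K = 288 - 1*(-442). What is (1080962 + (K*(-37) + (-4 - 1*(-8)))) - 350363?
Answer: 703593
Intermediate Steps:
K = 730 (K = 288 + 442 = 730)
(1080962 + (K*(-37) + (-4 - 1*(-8)))) - 350363 = (1080962 + (730*(-37) + (-4 - 1*(-8)))) - 350363 = (1080962 + (-27010 + (-4 + 8))) - 350363 = (1080962 + (-27010 + 4)) - 350363 = (1080962 - 27006) - 350363 = 1053956 - 350363 = 703593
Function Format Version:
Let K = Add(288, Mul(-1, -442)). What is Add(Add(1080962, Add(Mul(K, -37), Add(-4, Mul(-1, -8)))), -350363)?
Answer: 703593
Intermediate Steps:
K = 730 (K = Add(288, 442) = 730)
Add(Add(1080962, Add(Mul(K, -37), Add(-4, Mul(-1, -8)))), -350363) = Add(Add(1080962, Add(Mul(730, -37), Add(-4, Mul(-1, -8)))), -350363) = Add(Add(1080962, Add(-27010, Add(-4, 8))), -350363) = Add(Add(1080962, Add(-27010, 4)), -350363) = Add(Add(1080962, -27006), -350363) = Add(1053956, -350363) = 703593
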